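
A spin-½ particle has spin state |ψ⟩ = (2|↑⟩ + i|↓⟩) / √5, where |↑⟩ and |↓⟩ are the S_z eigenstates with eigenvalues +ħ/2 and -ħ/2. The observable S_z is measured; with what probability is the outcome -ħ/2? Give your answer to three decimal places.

The -ħ/2 outcome corresponds to |↓⟩. Its amplitude in |ψ⟩ is i/√5.
P = |i|² / 5 = 1/5.

0.200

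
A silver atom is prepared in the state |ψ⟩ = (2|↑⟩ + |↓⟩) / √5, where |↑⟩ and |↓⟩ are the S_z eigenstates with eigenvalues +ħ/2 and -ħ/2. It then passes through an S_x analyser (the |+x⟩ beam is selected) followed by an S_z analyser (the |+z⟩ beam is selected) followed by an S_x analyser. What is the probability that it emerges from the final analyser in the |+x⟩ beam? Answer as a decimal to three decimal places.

First analyser (S_x): P(|+x⟩) = |⟨+x|ψ⟩|² = 9/10.
After stage 1 the state is |+x⟩; P(|+z⟩) = |⟨+z|+x⟩|² = 1/2.
After stage 2 the state is |+z⟩; P(|+x⟩) = |⟨+x|+z⟩|² = 1/2.
Joint probability = 9/10 × 1/2 × 1/2 = 0.225.

0.225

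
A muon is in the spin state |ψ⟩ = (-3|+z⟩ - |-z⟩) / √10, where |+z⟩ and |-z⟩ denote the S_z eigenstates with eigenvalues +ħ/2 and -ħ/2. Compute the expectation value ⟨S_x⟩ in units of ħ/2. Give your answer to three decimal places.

0.600

⟨σ_x⟩ = 2 Re(a* b)/(|a|²+|b|²) with a = -3, b = -1.
a* b = 3, so ⟨σ_x⟩ = 6/10.
⟨S_x⟩ = (ħ/2)·⟨σ_x⟩.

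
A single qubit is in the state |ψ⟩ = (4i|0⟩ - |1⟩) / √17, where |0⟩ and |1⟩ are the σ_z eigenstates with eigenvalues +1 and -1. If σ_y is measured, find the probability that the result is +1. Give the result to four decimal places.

|+y⟩ = (|0⟩ + i|1⟩)/√2, so ⟨+y|ψ⟩ = (5i) / (√2·√17).
P = |5i|² / 34 = 25/34.

0.7353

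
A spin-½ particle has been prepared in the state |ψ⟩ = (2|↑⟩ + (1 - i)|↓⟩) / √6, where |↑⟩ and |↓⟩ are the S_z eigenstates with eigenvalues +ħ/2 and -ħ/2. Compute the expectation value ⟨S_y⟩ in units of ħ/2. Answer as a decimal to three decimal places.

⟨σ_y⟩ = 2 Im(a* b)/(|a|²+|b|²) with a = 2, b = (1 - i).
a* b = (2 - 2i), so ⟨σ_y⟩ = -4/6.
⟨S_y⟩ = (ħ/2)·⟨σ_y⟩.

-0.667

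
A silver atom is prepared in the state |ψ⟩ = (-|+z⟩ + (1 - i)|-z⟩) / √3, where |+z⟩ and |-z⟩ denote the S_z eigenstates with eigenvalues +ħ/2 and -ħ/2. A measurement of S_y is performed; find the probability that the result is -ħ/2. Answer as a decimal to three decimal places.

|-y⟩ = (|+z⟩ - i|-z⟩)/√2, so ⟨-y|ψ⟩ = (i) / (√2·√3).
P = |i|² / 6 = 1/6.

0.167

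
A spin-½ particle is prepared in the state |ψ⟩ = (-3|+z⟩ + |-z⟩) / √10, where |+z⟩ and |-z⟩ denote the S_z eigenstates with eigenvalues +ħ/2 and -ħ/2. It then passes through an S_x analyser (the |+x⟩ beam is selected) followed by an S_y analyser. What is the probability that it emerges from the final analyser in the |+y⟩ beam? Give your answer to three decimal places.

First analyser (S_x): P(|+x⟩) = |⟨+x|ψ⟩|² = 4/20.
After stage 1 the state is |+x⟩; P(|+y⟩) = |⟨+y|+x⟩|² = 1/2.
Joint probability = 4/20 × 1/2 = 0.100.

0.100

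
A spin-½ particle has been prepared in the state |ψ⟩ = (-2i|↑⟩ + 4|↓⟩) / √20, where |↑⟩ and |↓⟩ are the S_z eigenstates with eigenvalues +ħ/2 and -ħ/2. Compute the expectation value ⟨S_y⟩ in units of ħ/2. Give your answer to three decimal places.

0.800

⟨σ_y⟩ = 2 Im(a* b)/(|a|²+|b|²) with a = -2i, b = 4.
a* b = 8i, so ⟨σ_y⟩ = 16/20.
⟨S_y⟩ = (ħ/2)·⟨σ_y⟩.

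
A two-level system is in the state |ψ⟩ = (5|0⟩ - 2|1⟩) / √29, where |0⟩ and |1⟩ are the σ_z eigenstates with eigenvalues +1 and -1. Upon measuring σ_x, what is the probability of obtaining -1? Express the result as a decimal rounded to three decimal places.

0.845

|-x⟩ = (|0⟩ - |1⟩)/√2, so ⟨-x|ψ⟩ = (7) / (√2·√29).
P = |7|² / 58 = 49/58.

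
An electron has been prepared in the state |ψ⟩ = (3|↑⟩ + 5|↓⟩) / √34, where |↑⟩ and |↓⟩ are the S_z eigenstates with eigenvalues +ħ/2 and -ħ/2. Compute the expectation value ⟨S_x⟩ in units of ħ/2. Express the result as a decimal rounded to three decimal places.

0.882

⟨σ_x⟩ = 2 Re(a* b)/(|a|²+|b|²) with a = 3, b = 5.
a* b = 15, so ⟨σ_x⟩ = 30/34.
⟨S_x⟩ = (ħ/2)·⟨σ_x⟩.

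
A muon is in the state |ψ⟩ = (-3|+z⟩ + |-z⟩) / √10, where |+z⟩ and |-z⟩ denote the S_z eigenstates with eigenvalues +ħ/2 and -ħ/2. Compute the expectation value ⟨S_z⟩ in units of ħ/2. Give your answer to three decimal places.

⟨σ_z⟩ = |a|² - |b|² divided by |a|²+|b|², with a, b the |+z⟩, |-z⟩ amplitudes.
= (9 - 1)/10 = 8/10.
⟨S_z⟩ = (ħ/2)·⟨σ_z⟩.

0.800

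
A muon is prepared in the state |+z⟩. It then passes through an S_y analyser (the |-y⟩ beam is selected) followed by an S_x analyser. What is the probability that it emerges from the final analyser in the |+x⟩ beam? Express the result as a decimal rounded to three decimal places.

First analyser (S_y): from |+z⟩, P(|-y⟩) = 1/2.
After stage 1 the state is |-y⟩; P(|+x⟩) = |⟨+x|-y⟩|² = 1/2.
Joint probability = 1/2 × 1/2 = 0.250.

0.250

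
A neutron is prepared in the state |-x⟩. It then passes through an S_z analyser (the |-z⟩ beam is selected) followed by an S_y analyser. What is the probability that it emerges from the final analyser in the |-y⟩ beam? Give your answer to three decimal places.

First analyser (S_z): from |-x⟩, P(|-z⟩) = 1/2.
After stage 1 the state is |-z⟩; P(|-y⟩) = |⟨-y|-z⟩|² = 1/2.
Joint probability = 1/2 × 1/2 = 0.250.

0.250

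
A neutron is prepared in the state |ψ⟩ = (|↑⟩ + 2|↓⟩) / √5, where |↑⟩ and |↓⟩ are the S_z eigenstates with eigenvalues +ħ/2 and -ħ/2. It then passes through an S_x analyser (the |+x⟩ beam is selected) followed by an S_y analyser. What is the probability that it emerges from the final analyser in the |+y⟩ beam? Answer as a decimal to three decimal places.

0.450

First analyser (S_x): P(|+x⟩) = |⟨+x|ψ⟩|² = 9/10.
After stage 1 the state is |+x⟩; P(|+y⟩) = |⟨+y|+x⟩|² = 1/2.
Joint probability = 9/10 × 1/2 = 0.450.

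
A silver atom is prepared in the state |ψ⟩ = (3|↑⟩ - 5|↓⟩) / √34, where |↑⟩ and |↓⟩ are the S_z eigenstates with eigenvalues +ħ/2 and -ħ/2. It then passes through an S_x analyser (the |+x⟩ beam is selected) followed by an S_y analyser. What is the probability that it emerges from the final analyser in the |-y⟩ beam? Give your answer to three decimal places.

0.029

First analyser (S_x): P(|+x⟩) = |⟨+x|ψ⟩|² = 4/68.
After stage 1 the state is |+x⟩; P(|-y⟩) = |⟨-y|+x⟩|² = 1/2.
Joint probability = 4/68 × 1/2 = 0.029.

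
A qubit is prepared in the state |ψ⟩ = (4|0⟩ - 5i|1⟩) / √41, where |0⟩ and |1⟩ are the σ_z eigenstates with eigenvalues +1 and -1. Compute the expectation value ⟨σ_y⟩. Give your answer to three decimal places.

⟨σ_y⟩ = 2 Im(a* b)/(|a|²+|b|²) with a = 4, b = -5i.
a* b = -20i, so ⟨σ_y⟩ = -40/41.

-0.976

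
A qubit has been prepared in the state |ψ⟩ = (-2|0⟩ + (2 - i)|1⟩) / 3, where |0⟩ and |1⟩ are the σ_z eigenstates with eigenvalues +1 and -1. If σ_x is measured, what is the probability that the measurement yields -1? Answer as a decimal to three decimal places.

0.944

|-x⟩ = (|0⟩ - |1⟩)/√2, so ⟨-x|ψ⟩ = (-4 + i) / (√2·3).
P = |-4 + i|² / 18 = 17/18.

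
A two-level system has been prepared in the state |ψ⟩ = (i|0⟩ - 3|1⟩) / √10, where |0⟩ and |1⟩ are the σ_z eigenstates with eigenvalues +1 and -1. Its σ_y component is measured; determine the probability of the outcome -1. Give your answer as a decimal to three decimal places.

|-y⟩ = (|0⟩ - i|1⟩)/√2, so ⟨-y|ψ⟩ = (-2i) / (√2·√10).
P = |-2i|² / 20 = 4/20.

0.200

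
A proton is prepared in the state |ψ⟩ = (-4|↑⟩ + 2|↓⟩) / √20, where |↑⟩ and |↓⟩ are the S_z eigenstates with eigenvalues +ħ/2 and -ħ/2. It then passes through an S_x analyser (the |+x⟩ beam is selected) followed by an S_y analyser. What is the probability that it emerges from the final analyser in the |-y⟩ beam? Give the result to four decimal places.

0.0500

First analyser (S_x): P(|+x⟩) = |⟨+x|ψ⟩|² = 4/40.
After stage 1 the state is |+x⟩; P(|-y⟩) = |⟨-y|+x⟩|² = 1/2.
Joint probability = 4/40 × 1/2 = 0.0500.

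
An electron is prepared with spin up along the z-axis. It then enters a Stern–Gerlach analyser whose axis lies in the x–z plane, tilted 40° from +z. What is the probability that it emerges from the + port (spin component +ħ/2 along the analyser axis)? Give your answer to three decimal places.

0.883

For spin-½, the probability of finding spin-up along an axis at angle θ to the initial spin direction is cos²(θ/2); spin-down is sin²(θ/2).
θ = 40°, so P = cos²(20°) ≈ 0.883.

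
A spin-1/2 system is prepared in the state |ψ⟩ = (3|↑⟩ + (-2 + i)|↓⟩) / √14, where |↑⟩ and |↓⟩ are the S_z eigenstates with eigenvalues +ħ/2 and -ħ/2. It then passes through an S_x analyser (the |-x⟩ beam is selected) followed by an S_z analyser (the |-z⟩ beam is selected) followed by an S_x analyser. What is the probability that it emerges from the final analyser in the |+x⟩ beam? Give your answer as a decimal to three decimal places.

0.232

First analyser (S_x): P(|-x⟩) = |⟨-x|ψ⟩|² = 26/28.
After stage 1 the state is |-x⟩; P(|-z⟩) = |⟨-z|-x⟩|² = 1/2.
After stage 2 the state is |-z⟩; P(|+x⟩) = |⟨+x|-z⟩|² = 1/2.
Joint probability = 26/28 × 1/2 × 1/2 = 0.232.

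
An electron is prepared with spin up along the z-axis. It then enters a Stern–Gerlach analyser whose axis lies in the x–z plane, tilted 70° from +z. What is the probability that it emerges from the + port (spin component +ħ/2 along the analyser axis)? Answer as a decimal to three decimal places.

For spin-½, the probability of finding spin-up along an axis at angle θ to the initial spin direction is cos²(θ/2); spin-down is sin²(θ/2).
θ = 70°, so P = cos²(35°) ≈ 0.671.

0.671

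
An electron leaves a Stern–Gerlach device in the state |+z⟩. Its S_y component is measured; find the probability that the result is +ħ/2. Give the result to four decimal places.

In the S_z basis, |+z⟩ = |↑⟩ and |+y⟩ = (|↑⟩ + i|↓⟩)/√2.
|⟨+y|+z⟩|² = 1/2.

0.5000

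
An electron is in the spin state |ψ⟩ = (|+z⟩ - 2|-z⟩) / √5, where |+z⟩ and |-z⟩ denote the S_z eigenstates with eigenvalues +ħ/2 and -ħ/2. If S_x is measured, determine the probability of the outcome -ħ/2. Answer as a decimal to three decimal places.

|-x⟩ = (|+z⟩ - |-z⟩)/√2, so ⟨-x|ψ⟩ = (3) / (√2·√5).
P = |3|² / 10 = 9/10.

0.900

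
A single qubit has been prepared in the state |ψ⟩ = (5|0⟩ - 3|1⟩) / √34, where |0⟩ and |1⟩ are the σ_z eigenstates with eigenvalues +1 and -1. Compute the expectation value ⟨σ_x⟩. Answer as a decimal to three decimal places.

-0.882

⟨σ_x⟩ = 2 Re(a* b)/(|a|²+|b|²) with a = 5, b = -3.
a* b = -15, so ⟨σ_x⟩ = -30/34.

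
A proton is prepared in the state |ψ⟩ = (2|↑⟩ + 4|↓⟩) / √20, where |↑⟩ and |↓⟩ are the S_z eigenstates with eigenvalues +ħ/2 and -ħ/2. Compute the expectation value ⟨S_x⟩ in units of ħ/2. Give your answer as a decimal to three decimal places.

0.800

⟨σ_x⟩ = 2 Re(a* b)/(|a|²+|b|²) with a = 2, b = 4.
a* b = 8, so ⟨σ_x⟩ = 16/20.
⟨S_x⟩ = (ħ/2)·⟨σ_x⟩.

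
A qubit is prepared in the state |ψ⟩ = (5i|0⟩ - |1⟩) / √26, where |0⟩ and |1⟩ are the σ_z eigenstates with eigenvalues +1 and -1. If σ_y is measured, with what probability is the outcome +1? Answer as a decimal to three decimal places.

|+y⟩ = (|0⟩ + i|1⟩)/√2, so ⟨+y|ψ⟩ = (6i) / (√2·√26).
P = |6i|² / 52 = 36/52.

0.692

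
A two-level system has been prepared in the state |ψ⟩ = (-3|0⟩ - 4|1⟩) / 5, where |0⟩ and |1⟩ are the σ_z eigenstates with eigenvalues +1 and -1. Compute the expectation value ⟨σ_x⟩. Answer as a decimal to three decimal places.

⟨σ_x⟩ = 2 Re(a* b)/(|a|²+|b|²) with a = -3, b = -4.
a* b = 12, so ⟨σ_x⟩ = 24/25.

0.960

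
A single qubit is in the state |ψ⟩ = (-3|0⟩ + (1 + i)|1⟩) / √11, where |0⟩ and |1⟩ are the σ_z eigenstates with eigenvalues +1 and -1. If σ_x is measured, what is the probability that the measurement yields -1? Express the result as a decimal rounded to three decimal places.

|-x⟩ = (|0⟩ - |1⟩)/√2, so ⟨-x|ψ⟩ = (-4 - i) / (√2·√11).
P = |-4 - i|² / 22 = 17/22.

0.773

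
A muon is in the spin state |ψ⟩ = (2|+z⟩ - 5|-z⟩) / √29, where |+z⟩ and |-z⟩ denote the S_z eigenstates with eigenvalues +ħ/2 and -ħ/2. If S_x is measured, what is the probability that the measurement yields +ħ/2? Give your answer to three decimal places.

|+x⟩ = (|+z⟩ + |-z⟩)/√2, so ⟨+x|ψ⟩ = (-3) / (√2·√29).
P = |-3|² / 58 = 9/58.

0.155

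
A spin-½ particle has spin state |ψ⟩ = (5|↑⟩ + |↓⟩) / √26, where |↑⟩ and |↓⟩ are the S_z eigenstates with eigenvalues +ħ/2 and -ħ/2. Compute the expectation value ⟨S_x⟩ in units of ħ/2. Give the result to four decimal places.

0.3846

⟨σ_x⟩ = 2 Re(a* b)/(|a|²+|b|²) with a = 5, b = 1.
a* b = 5, so ⟨σ_x⟩ = 10/26.
⟨S_x⟩ = (ħ/2)·⟨σ_x⟩.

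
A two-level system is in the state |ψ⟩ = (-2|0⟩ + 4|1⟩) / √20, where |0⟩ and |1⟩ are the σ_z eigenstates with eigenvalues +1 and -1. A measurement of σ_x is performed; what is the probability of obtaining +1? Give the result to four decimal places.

|+x⟩ = (|0⟩ + |1⟩)/√2, so ⟨+x|ψ⟩ = (2) / (√2·√20).
P = |2|² / 40 = 4/40.

0.1000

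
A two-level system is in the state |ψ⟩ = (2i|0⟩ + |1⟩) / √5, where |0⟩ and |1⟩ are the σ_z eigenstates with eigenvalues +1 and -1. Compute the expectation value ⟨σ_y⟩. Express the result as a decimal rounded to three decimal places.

-0.800

⟨σ_y⟩ = 2 Im(a* b)/(|a|²+|b|²) with a = 2i, b = 1.
a* b = -2i, so ⟨σ_y⟩ = -4/5.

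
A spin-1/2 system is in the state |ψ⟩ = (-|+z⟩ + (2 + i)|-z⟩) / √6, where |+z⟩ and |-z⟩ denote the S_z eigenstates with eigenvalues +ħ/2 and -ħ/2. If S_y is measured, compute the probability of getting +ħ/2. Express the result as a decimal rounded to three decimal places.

|+y⟩ = (|+z⟩ + i|-z⟩)/√2, so ⟨+y|ψ⟩ = (-2i) / (√2·√6).
P = |-2i|² / 12 = 4/12.

0.333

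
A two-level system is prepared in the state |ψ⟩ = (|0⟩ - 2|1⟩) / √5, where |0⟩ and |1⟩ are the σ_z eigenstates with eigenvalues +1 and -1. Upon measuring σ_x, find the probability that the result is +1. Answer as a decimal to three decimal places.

|+x⟩ = (|0⟩ + |1⟩)/√2, so ⟨+x|ψ⟩ = (-1) / (√2·√5).
P = |-1|² / 10 = 1/10.

0.100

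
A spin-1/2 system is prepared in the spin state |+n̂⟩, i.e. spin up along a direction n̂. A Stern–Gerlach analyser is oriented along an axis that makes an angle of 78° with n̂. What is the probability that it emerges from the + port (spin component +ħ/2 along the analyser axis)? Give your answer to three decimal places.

For spin-½, the probability of finding spin-up along an axis at angle θ to the initial spin direction is cos²(θ/2); spin-down is sin²(θ/2).
θ = 78°, so P = cos²(39°) ≈ 0.604.

0.604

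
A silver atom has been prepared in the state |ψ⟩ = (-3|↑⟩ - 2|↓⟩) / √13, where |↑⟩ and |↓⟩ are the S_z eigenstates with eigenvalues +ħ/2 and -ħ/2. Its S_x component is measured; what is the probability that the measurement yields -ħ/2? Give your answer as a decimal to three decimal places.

0.038

|-x⟩ = (|↑⟩ - |↓⟩)/√2, so ⟨-x|ψ⟩ = (-1) / (√2·√13).
P = |-1|² / 26 = 1/26.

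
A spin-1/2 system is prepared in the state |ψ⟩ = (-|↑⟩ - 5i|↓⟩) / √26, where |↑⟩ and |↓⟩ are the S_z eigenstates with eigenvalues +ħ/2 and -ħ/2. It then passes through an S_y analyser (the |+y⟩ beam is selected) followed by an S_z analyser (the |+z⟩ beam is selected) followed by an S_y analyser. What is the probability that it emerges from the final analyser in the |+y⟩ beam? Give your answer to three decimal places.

First analyser (S_y): P(|+y⟩) = |⟨+y|ψ⟩|² = 36/52.
After stage 1 the state is |+y⟩; P(|+z⟩) = |⟨+z|+y⟩|² = 1/2.
After stage 2 the state is |+z⟩; P(|+y⟩) = |⟨+y|+z⟩|² = 1/2.
Joint probability = 36/52 × 1/2 × 1/2 = 0.173.

0.173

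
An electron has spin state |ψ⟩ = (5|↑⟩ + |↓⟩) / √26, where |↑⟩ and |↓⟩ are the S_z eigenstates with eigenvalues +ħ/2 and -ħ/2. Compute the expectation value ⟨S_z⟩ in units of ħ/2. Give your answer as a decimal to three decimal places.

⟨σ_z⟩ = |a|² - |b|² divided by |a|²+|b|², with a, b the |↑⟩, |↓⟩ amplitudes.
= (25 - 1)/26 = 24/26.
⟨S_z⟩ = (ħ/2)·⟨σ_z⟩.

0.923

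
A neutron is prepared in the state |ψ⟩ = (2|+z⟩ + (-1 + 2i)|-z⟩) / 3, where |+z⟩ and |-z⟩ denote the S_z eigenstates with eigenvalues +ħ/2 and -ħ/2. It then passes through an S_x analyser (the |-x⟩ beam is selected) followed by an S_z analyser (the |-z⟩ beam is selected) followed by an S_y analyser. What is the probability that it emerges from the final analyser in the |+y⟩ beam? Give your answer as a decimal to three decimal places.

First analyser (S_x): P(|-x⟩) = |⟨-x|ψ⟩|² = 13/18.
After stage 1 the state is |-x⟩; P(|-z⟩) = |⟨-z|-x⟩|² = 1/2.
After stage 2 the state is |-z⟩; P(|+y⟩) = |⟨+y|-z⟩|² = 1/2.
Joint probability = 13/18 × 1/2 × 1/2 = 0.181.

0.181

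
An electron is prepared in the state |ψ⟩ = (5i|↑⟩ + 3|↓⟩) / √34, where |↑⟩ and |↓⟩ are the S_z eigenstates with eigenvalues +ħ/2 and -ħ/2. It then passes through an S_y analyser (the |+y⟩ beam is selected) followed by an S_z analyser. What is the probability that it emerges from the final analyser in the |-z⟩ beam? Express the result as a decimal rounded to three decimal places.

First analyser (S_y): P(|+y⟩) = |⟨+y|ψ⟩|² = 4/68.
After stage 1 the state is |+y⟩; P(|-z⟩) = |⟨-z|+y⟩|² = 1/2.
Joint probability = 4/68 × 1/2 = 0.029.

0.029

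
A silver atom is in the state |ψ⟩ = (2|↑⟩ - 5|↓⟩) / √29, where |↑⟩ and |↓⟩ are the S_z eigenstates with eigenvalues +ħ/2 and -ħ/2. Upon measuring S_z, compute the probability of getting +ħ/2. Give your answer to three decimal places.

0.138

The +ħ/2 outcome corresponds to |↑⟩. Its amplitude in |ψ⟩ is 2/√29.
P = |2|² / 29 = 4/29.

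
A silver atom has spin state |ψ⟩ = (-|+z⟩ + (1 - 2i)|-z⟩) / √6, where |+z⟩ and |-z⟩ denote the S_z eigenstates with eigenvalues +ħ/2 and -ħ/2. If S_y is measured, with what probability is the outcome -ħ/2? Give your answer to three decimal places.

0.167

|-y⟩ = (|+z⟩ - i|-z⟩)/√2, so ⟨-y|ψ⟩ = (1 + i) / (√2·√6).
P = |1 + i|² / 12 = 2/12.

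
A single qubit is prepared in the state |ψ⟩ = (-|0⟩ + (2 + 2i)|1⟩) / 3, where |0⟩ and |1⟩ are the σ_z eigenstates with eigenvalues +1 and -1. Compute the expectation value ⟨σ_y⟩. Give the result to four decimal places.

⟨σ_y⟩ = 2 Im(a* b)/(|a|²+|b|²) with a = -1, b = (2 + 2i).
a* b = (-2 - 2i), so ⟨σ_y⟩ = -4/9.

-0.4444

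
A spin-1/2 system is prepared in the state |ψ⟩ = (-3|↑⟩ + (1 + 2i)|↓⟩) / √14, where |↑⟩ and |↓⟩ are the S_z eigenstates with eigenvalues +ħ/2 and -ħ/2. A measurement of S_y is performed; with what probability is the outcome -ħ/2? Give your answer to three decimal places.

|-y⟩ = (|↑⟩ - i|↓⟩)/√2, so ⟨-y|ψ⟩ = (-5 + i) / (√2·√14).
P = |-5 + i|² / 28 = 26/28.

0.929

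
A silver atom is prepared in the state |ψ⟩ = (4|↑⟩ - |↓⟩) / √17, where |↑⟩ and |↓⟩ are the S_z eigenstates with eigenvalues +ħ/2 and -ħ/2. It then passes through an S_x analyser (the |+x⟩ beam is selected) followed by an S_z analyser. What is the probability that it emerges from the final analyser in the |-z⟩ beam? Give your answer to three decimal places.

0.132

First analyser (S_x): P(|+x⟩) = |⟨+x|ψ⟩|² = 9/34.
After stage 1 the state is |+x⟩; P(|-z⟩) = |⟨-z|+x⟩|² = 1/2.
Joint probability = 9/34 × 1/2 = 0.132.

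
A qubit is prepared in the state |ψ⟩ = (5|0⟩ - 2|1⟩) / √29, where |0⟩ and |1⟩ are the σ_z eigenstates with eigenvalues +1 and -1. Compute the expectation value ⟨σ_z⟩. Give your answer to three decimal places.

0.724

⟨σ_z⟩ = |a|² - |b|² divided by |a|²+|b|², with a, b the |0⟩, |1⟩ amplitudes.
= (25 - 4)/29 = 21/29.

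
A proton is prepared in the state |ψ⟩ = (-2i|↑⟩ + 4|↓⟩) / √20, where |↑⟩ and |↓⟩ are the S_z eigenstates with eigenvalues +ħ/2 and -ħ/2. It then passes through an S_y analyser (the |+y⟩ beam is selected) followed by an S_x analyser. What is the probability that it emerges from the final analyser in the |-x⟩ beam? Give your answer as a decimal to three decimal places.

0.450

First analyser (S_y): P(|+y⟩) = |⟨+y|ψ⟩|² = 36/40.
After stage 1 the state is |+y⟩; P(|-x⟩) = |⟨-x|+y⟩|² = 1/2.
Joint probability = 36/40 × 1/2 = 0.450.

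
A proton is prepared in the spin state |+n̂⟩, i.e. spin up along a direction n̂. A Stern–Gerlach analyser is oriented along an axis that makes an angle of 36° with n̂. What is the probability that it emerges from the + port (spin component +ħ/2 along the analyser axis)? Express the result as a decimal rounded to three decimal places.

For spin-½, the probability of finding spin-up along an axis at angle θ to the initial spin direction is cos²(θ/2); spin-down is sin²(θ/2).
θ = 36°, so P = cos²(18°) ≈ 0.905.

0.905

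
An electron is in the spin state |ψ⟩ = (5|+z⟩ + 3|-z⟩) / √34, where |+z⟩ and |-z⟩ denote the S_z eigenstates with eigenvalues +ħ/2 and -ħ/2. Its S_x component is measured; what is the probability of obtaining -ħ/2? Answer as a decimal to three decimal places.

|-x⟩ = (|+z⟩ - |-z⟩)/√2, so ⟨-x|ψ⟩ = (2) / (√2·√34).
P = |2|² / 68 = 4/68.

0.059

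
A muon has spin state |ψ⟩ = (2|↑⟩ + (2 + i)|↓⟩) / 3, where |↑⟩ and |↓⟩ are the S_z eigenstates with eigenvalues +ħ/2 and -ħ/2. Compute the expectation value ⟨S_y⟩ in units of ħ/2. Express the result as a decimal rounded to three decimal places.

⟨σ_y⟩ = 2 Im(a* b)/(|a|²+|b|²) with a = 2, b = (2 + i).
a* b = (4 + 2i), so ⟨σ_y⟩ = 4/9.
⟨S_y⟩ = (ħ/2)·⟨σ_y⟩.

0.444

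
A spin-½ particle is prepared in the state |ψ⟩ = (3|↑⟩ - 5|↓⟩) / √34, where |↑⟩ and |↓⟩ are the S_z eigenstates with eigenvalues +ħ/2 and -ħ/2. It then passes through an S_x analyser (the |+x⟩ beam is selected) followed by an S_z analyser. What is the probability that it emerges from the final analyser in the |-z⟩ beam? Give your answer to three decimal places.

0.029

First analyser (S_x): P(|+x⟩) = |⟨+x|ψ⟩|² = 4/68.
After stage 1 the state is |+x⟩; P(|-z⟩) = |⟨-z|+x⟩|² = 1/2.
Joint probability = 4/68 × 1/2 = 0.029.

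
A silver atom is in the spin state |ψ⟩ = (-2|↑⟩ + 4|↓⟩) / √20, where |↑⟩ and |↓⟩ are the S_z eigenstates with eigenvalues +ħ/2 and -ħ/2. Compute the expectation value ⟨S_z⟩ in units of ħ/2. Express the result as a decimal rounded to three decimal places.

-0.600

⟨σ_z⟩ = |a|² - |b|² divided by |a|²+|b|², with a, b the |↑⟩, |↓⟩ amplitudes.
= (4 - 16)/20 = -12/20.
⟨S_z⟩ = (ħ/2)·⟨σ_z⟩.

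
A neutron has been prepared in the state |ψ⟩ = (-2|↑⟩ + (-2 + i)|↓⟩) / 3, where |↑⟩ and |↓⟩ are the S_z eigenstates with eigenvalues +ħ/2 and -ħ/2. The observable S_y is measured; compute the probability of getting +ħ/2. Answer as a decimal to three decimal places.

0.278

|+y⟩ = (|↑⟩ + i|↓⟩)/√2, so ⟨+y|ψ⟩ = (-1 + 2i) / (√2·3).
P = |-1 + 2i|² / 18 = 5/18.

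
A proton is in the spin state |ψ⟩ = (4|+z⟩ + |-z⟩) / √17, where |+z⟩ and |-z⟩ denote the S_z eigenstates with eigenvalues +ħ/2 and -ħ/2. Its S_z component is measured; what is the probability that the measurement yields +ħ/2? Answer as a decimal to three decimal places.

The +ħ/2 outcome corresponds to |+z⟩. Its amplitude in |ψ⟩ is 4/√17.
P = |4|² / 17 = 16/17.

0.941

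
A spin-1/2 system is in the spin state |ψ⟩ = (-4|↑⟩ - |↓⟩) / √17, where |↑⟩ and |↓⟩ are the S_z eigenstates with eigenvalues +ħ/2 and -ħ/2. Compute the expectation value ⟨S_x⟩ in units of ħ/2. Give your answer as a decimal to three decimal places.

⟨σ_x⟩ = 2 Re(a* b)/(|a|²+|b|²) with a = -4, b = -1.
a* b = 4, so ⟨σ_x⟩ = 8/17.
⟨S_x⟩ = (ħ/2)·⟨σ_x⟩.

0.471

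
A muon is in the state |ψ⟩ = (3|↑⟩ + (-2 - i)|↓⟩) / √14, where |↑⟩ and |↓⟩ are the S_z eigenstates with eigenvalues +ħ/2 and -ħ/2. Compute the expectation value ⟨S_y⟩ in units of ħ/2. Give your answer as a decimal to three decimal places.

⟨σ_y⟩ = 2 Im(a* b)/(|a|²+|b|²) with a = 3, b = (-2 - i).
a* b = (-6 - 3i), so ⟨σ_y⟩ = -6/14.
⟨S_y⟩ = (ħ/2)·⟨σ_y⟩.

-0.429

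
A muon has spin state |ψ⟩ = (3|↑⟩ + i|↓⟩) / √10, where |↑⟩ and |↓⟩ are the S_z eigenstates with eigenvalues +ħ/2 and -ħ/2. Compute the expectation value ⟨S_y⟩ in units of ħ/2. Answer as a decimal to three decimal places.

0.600

⟨σ_y⟩ = 2 Im(a* b)/(|a|²+|b|²) with a = 3, b = i.
a* b = 3i, so ⟨σ_y⟩ = 6/10.
⟨S_y⟩ = (ħ/2)·⟨σ_y⟩.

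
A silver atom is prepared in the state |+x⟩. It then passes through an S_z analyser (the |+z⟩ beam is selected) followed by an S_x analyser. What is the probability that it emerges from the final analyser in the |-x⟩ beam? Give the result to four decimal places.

First analyser (S_z): from |+x⟩, P(|+z⟩) = 1/2.
After stage 1 the state is |+z⟩; P(|-x⟩) = |⟨-x|+z⟩|² = 1/2.
Joint probability = 1/2 × 1/2 = 0.2500.

0.2500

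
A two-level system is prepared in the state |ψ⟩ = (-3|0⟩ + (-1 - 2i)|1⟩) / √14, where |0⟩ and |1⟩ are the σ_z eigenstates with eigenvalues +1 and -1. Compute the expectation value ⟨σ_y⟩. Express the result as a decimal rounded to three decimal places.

0.857

⟨σ_y⟩ = 2 Im(a* b)/(|a|²+|b|²) with a = -3, b = (-1 - 2i).
a* b = (3 + 6i), so ⟨σ_y⟩ = 12/14.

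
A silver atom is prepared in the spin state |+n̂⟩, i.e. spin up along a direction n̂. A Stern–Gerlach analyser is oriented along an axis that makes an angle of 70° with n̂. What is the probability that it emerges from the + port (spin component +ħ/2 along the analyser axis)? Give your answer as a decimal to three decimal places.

For spin-½, the probability of finding spin-up along an axis at angle θ to the initial spin direction is cos²(θ/2); spin-down is sin²(θ/2).
θ = 70°, so P = cos²(35°) ≈ 0.671.

0.671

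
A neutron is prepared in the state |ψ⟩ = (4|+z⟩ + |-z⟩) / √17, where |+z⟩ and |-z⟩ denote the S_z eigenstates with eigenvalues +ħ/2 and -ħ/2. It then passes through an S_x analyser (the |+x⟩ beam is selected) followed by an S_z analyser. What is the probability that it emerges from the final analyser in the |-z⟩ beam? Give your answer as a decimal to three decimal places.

0.368

First analyser (S_x): P(|+x⟩) = |⟨+x|ψ⟩|² = 25/34.
After stage 1 the state is |+x⟩; P(|-z⟩) = |⟨-z|+x⟩|² = 1/2.
Joint probability = 25/34 × 1/2 = 0.368.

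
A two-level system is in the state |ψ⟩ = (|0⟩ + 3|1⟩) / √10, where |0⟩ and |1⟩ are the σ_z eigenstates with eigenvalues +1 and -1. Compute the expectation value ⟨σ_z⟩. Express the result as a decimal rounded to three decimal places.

-0.800

⟨σ_z⟩ = |a|² - |b|² divided by |a|²+|b|², with a, b the |0⟩, |1⟩ amplitudes.
= (1 - 9)/10 = -8/10.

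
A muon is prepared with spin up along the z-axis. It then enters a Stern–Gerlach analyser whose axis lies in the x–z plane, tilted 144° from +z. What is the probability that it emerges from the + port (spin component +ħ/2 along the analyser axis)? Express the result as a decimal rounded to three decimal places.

For spin-½, the probability of finding spin-up along an axis at angle θ to the initial spin direction is cos²(θ/2); spin-down is sin²(θ/2).
θ = 144°, so P = cos²(72°) ≈ 0.095.

0.095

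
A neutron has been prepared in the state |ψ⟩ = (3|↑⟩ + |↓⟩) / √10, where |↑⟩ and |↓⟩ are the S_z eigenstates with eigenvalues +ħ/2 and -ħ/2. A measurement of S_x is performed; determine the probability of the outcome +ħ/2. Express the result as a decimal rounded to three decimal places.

|+x⟩ = (|↑⟩ + |↓⟩)/√2, so ⟨+x|ψ⟩ = (4) / (√2·√10).
P = |4|² / 20 = 16/20.

0.800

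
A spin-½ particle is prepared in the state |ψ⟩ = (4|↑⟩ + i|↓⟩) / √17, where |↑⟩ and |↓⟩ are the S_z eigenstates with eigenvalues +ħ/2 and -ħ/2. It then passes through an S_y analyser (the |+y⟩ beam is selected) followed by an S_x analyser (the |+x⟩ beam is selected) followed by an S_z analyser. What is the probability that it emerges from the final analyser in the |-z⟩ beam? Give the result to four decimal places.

0.1838

First analyser (S_y): P(|+y⟩) = |⟨+y|ψ⟩|² = 25/34.
After stage 1 the state is |+y⟩; P(|+x⟩) = |⟨+x|+y⟩|² = 1/2.
After stage 2 the state is |+x⟩; P(|-z⟩) = |⟨-z|+x⟩|² = 1/2.
Joint probability = 25/34 × 1/2 × 1/2 = 0.1838.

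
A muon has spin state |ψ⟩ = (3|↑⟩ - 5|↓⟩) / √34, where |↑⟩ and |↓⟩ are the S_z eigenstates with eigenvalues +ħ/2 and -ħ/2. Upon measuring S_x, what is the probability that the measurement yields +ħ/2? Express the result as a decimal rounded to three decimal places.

0.059

|+x⟩ = (|↑⟩ + |↓⟩)/√2, so ⟨+x|ψ⟩ = (-2) / (√2·√34).
P = |-2|² / 68 = 4/68.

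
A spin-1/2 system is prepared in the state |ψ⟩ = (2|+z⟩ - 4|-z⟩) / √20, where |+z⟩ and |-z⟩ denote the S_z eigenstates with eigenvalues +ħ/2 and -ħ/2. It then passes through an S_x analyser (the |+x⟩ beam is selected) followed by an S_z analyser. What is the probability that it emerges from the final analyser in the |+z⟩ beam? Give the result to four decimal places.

First analyser (S_x): P(|+x⟩) = |⟨+x|ψ⟩|² = 4/40.
After stage 1 the state is |+x⟩; P(|+z⟩) = |⟨+z|+x⟩|² = 1/2.
Joint probability = 4/40 × 1/2 = 0.0500.

0.0500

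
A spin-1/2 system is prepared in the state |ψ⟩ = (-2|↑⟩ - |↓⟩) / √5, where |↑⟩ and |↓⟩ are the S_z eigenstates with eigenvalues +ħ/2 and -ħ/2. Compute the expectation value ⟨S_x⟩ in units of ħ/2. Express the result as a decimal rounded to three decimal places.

⟨σ_x⟩ = 2 Re(a* b)/(|a|²+|b|²) with a = -2, b = -1.
a* b = 2, so ⟨σ_x⟩ = 4/5.
⟨S_x⟩ = (ħ/2)·⟨σ_x⟩.

0.800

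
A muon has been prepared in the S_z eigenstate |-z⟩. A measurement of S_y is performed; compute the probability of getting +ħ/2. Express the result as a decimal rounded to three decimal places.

In the S_z basis, |-z⟩ = |-z⟩ and |+y⟩ = (|+z⟩ + i|-z⟩)/√2.
|⟨+y|-z⟩|² = 1/2.

0.500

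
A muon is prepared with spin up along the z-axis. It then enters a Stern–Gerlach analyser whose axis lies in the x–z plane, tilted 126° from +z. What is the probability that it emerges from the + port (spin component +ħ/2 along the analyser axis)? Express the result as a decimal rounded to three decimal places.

For spin-½, the probability of finding spin-up along an axis at angle θ to the initial spin direction is cos²(θ/2); spin-down is sin²(θ/2).
θ = 126°, so P = cos²(63°) ≈ 0.206.

0.206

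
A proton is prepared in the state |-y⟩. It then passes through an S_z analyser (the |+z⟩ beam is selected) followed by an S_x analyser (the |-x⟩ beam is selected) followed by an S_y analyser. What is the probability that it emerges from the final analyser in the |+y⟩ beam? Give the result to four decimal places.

First analyser (S_z): from |-y⟩, P(|+z⟩) = 1/2.
After stage 1 the state is |+z⟩; P(|-x⟩) = |⟨-x|+z⟩|² = 1/2.
After stage 2 the state is |-x⟩; P(|+y⟩) = |⟨+y|-x⟩|² = 1/2.
Joint probability = 1/2 × 1/2 × 1/2 = 0.1250.

0.1250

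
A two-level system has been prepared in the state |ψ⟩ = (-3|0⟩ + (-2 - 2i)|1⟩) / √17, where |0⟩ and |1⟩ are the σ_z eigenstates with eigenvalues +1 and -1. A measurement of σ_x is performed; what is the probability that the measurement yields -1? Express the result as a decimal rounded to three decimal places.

0.147

|-x⟩ = (|0⟩ - |1⟩)/√2, so ⟨-x|ψ⟩ = (-1 + 2i) / (√2·√17).
P = |-1 + 2i|² / 34 = 5/34.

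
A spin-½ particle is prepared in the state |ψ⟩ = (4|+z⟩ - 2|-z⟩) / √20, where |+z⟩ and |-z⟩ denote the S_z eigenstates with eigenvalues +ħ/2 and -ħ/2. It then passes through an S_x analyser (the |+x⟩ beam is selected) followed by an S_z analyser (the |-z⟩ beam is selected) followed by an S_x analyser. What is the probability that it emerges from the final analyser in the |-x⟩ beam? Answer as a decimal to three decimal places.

First analyser (S_x): P(|+x⟩) = |⟨+x|ψ⟩|² = 4/40.
After stage 1 the state is |+x⟩; P(|-z⟩) = |⟨-z|+x⟩|² = 1/2.
After stage 2 the state is |-z⟩; P(|-x⟩) = |⟨-x|-z⟩|² = 1/2.
Joint probability = 4/40 × 1/2 × 1/2 = 0.025.

0.025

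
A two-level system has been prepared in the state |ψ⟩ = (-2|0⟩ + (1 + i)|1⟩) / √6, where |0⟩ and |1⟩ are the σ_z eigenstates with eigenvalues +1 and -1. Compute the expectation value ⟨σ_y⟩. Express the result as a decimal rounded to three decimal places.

-0.667

⟨σ_y⟩ = 2 Im(a* b)/(|a|²+|b|²) with a = -2, b = (1 + i).
a* b = (-2 - 2i), so ⟨σ_y⟩ = -4/6.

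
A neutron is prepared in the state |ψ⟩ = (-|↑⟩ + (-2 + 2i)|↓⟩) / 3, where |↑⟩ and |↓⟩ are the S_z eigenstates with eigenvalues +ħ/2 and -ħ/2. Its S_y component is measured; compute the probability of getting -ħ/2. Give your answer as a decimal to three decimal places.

|-y⟩ = (|↑⟩ - i|↓⟩)/√2, so ⟨-y|ψ⟩ = (-3 - 2i) / (√2·3).
P = |-3 - 2i|² / 18 = 13/18.

0.722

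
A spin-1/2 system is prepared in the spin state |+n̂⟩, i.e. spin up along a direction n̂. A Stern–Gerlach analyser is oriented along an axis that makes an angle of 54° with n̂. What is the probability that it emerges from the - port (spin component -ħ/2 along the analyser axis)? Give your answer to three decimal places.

For spin-½, the probability of finding spin-up along an axis at angle θ to the initial spin direction is cos²(θ/2); spin-down is sin²(θ/2).
θ = 54°, so P = sin²(27°) ≈ 0.206.

0.206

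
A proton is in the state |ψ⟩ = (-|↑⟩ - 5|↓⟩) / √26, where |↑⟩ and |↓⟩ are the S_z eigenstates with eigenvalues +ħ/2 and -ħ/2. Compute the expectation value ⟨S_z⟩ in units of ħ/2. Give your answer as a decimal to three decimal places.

-0.923

⟨σ_z⟩ = |a|² - |b|² divided by |a|²+|b|², with a, b the |↑⟩, |↓⟩ amplitudes.
= (1 - 25)/26 = -24/26.
⟨S_z⟩ = (ħ/2)·⟨σ_z⟩.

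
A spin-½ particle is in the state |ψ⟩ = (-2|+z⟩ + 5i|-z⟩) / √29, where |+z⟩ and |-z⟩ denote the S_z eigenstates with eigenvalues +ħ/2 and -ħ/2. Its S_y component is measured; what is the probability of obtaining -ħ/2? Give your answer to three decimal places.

0.845

|-y⟩ = (|+z⟩ - i|-z⟩)/√2, so ⟨-y|ψ⟩ = (-7) / (√2·√29).
P = |-7|² / 58 = 49/58.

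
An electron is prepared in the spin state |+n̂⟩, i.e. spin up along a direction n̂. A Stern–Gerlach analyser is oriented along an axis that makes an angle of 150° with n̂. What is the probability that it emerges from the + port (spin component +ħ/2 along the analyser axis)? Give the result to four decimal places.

0.0670

For spin-½, the probability of finding spin-up along an axis at angle θ to the initial spin direction is cos²(θ/2); spin-down is sin²(θ/2).
θ = 150°, so P = cos²(75°) ≈ 0.0670.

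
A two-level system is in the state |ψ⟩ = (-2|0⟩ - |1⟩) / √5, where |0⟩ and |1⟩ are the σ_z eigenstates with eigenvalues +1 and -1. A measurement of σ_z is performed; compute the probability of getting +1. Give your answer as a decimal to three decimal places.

0.800

The +1 outcome corresponds to |0⟩. Its amplitude in |ψ⟩ is -2/√5.
P = |-2|² / 5 = 4/5.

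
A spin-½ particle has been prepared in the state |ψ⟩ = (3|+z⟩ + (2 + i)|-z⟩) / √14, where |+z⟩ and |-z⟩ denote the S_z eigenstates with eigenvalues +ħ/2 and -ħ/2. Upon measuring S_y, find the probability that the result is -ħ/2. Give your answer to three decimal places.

|-y⟩ = (|+z⟩ - i|-z⟩)/√2, so ⟨-y|ψ⟩ = (2 + 2i) / (√2·√14).
P = |2 + 2i|² / 28 = 8/28.

0.286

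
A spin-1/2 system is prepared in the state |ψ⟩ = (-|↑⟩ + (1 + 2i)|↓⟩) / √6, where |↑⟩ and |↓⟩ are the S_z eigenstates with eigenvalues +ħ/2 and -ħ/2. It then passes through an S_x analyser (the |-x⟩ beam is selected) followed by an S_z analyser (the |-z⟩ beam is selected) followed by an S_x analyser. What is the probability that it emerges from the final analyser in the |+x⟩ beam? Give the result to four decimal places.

0.1667

First analyser (S_x): P(|-x⟩) = |⟨-x|ψ⟩|² = 8/12.
After stage 1 the state is |-x⟩; P(|-z⟩) = |⟨-z|-x⟩|² = 1/2.
After stage 2 the state is |-z⟩; P(|+x⟩) = |⟨+x|-z⟩|² = 1/2.
Joint probability = 8/12 × 1/2 × 1/2 = 0.1667.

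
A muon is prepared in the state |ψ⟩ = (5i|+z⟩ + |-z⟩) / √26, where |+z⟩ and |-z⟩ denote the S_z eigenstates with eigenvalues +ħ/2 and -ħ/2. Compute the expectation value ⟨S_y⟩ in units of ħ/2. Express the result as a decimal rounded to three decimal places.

-0.385

⟨σ_y⟩ = 2 Im(a* b)/(|a|²+|b|²) with a = 5i, b = 1.
a* b = -5i, so ⟨σ_y⟩ = -10/26.
⟨S_y⟩ = (ħ/2)·⟨σ_y⟩.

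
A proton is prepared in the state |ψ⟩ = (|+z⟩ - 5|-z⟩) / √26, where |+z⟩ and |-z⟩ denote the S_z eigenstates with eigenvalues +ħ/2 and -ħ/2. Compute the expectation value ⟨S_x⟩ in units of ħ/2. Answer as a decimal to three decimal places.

⟨σ_x⟩ = 2 Re(a* b)/(|a|²+|b|²) with a = 1, b = -5.
a* b = -5, so ⟨σ_x⟩ = -10/26.
⟨S_x⟩ = (ħ/2)·⟨σ_x⟩.

-0.385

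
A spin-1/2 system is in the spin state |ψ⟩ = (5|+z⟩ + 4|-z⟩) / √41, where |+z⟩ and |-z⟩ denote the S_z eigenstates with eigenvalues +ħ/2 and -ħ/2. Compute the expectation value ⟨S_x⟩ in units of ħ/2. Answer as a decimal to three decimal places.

0.976

⟨σ_x⟩ = 2 Re(a* b)/(|a|²+|b|²) with a = 5, b = 4.
a* b = 20, so ⟨σ_x⟩ = 40/41.
⟨S_x⟩ = (ħ/2)·⟨σ_x⟩.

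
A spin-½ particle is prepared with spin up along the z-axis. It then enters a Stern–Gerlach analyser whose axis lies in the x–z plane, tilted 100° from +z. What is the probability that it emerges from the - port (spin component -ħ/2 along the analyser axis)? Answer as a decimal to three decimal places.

0.587

For spin-½, the probability of finding spin-up along an axis at angle θ to the initial spin direction is cos²(θ/2); spin-down is sin²(θ/2).
θ = 100°, so P = sin²(50°) ≈ 0.587.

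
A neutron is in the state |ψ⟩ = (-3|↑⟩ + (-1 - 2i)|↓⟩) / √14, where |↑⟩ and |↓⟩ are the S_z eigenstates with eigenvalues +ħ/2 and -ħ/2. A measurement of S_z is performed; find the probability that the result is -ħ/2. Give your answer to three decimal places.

The -ħ/2 outcome corresponds to |↓⟩. Its amplitude in |ψ⟩ is (-1 - 2i)/√14.
P = |-1 - 2i|² / 14 = 5/14.

0.357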